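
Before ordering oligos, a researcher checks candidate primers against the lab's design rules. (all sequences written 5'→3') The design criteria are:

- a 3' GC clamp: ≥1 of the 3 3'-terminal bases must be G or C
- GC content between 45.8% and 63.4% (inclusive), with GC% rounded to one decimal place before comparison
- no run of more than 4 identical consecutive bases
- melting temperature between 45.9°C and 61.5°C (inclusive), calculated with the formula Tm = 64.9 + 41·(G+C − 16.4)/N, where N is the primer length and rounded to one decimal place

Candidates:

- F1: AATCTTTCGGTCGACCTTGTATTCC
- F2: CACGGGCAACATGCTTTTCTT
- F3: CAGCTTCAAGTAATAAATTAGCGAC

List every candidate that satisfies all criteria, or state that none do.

F2 only.

F1 (25 nt, A=4 T=10 G=4 C=7): 3' end TCC has 2 G/C ✓; GC 11/25 = 44.0%, outside 45.8–63.4% ✗; longest run = 3 ✓; Tm = 64.9 + 41·(11 − 16.4)/25 = 56.0°C ✓ — fails.
F2 (21 nt, A=4 T=7 G=4 C=6): 3' end CTT has 1 G/C ✓; GC 10/21 = 47.6% ✓; longest run = 4 ✓; Tm = 64.9 + 41·(10 − 16.4)/21 = 52.4°C ✓ — passes.
F3 (25 nt, A=10 T=6 G=4 C=5): 3' end GAC has 2 G/C ✓; GC 9/25 = 36.0%, outside 45.8–63.4% ✗; longest run = 3 ✓; Tm = 64.9 + 41·(9 − 16.4)/25 = 52.8°C ✓ — fails.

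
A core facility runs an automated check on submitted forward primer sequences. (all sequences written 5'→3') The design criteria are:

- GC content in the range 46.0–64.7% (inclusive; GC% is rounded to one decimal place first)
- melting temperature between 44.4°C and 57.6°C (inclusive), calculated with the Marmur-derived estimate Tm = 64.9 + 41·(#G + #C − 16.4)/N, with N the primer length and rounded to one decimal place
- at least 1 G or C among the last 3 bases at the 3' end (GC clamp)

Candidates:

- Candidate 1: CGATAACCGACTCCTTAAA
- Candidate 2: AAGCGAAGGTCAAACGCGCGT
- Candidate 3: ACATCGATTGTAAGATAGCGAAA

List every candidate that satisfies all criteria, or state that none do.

Candidate 1 (19 nt, A=7 T=4 G=2 C=6): GC 8/19 = 42.1%, outside 46.0–64.7% ✗; Tm = 64.9 + 41·(8 − 16.4)/19 = 46.8°C ✓; 3' end AAA has 0 G/C, need ≥1 ✗ — fails.
Candidate 2 (21 nt, A=7 T=2 G=7 C=5): GC 12/21 = 57.1% ✓; Tm = 64.9 + 41·(12 − 16.4)/21 = 56.3°C ✓; 3' end CGT has 2 G/C ✓ — passes.
Candidate 3 (23 nt, A=10 T=5 G=5 C=3): GC 8/23 = 34.8%, outside 46.0–64.7% ✗; Tm = 64.9 + 41·(8 − 16.4)/23 = 49.9°C ✓; 3' end AAA has 0 G/C, need ≥1 ✗ — fails.

Candidate 2 only.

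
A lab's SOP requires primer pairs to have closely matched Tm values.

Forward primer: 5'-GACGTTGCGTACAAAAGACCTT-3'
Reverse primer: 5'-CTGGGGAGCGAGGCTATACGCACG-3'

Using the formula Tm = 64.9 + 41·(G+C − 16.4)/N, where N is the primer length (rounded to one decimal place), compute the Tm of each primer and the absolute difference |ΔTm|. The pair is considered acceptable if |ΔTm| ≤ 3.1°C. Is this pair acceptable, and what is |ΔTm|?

Forward: G+C = 10, N = 22 → Tm = 64.9 + 41·(10 − 16.4)/22 = 53.0°C.
Reverse: G+C = 16, N = 24 → Tm = 64.9 + 41·(16 − 16.4)/24 = 64.2°C.
|ΔTm| = |53.0 − 64.2| = 11.2°C, > 3.1°C.

|ΔTm| = 11.2°C; the pair is not acceptable.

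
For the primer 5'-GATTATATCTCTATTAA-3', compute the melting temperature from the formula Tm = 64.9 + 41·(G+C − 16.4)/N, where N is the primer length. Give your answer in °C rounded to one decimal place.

32.6°C

Base counts: A=6, T=8, G=1, C=2; G+C = 3, N = 17.
Tm = 64.9 + 41·(3 − 16.4)/17 = 64.9 + -549.40/17 = 32.6°C.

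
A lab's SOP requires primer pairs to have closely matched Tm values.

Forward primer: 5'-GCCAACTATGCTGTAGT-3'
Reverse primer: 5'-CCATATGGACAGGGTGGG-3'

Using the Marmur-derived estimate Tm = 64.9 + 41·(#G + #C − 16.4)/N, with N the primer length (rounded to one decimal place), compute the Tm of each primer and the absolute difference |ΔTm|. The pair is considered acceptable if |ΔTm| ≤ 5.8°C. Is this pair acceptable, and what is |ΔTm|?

|ΔTm| = 8.0°C; the pair is not acceptable.

Forward: G+C = 8, N = 17 → Tm = 64.9 + 41·(8 − 16.4)/17 = 44.6°C.
Reverse: G+C = 11, N = 18 → Tm = 64.9 + 41·(11 − 16.4)/18 = 52.6°C.
|ΔTm| = |44.6 − 52.6| = 8.0°C, > 5.8°C.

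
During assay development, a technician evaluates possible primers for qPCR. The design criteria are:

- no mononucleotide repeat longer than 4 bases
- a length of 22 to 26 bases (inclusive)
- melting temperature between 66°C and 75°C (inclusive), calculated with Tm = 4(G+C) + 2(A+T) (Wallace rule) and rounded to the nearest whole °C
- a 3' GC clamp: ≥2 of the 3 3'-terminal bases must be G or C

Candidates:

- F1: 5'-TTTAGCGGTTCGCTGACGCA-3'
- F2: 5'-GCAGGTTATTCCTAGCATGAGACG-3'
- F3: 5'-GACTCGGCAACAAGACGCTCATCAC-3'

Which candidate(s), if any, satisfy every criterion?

F2 only.

F1 (20 nt, A=3 T=6 G=6 C=5): longest run = 3 ✓; length 20, outside 22–26 ✗; Tm = 2·9 + 4·11 = 62°C, outside 66–75°C ✗; 3' end GCA has 2 G/C ✓ — fails.
F2 (24 nt, A=6 T=6 G=7 C=5): longest run = 2 ✓; length 24 ✓; Tm = 2·12 + 4·12 = 72°C ✓; 3' end ACG has 2 G/C ✓ — passes.
F3 (25 nt, A=8 T=3 G=5 C=9): longest run = 2 ✓; length 25 ✓; Tm = 2·11 + 4·14 = 78°C, outside 66–75°C ✗; 3' end CAC has 2 G/C ✓ — fails.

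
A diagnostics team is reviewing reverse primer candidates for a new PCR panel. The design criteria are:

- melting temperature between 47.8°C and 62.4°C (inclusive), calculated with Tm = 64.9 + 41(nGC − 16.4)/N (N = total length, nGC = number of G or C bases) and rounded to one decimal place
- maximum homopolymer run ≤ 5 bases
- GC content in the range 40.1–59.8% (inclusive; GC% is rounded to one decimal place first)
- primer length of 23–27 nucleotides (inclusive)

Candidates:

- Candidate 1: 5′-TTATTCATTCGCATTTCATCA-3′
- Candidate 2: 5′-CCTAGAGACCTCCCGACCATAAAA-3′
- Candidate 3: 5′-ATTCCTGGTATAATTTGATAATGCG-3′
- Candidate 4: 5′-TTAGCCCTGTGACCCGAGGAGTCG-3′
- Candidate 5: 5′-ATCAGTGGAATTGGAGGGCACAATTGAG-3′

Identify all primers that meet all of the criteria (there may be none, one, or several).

Candidate 1 (21 nt, A=5 T=10 G=1 C=5): Tm = 64.9 + 41·(6 − 16.4)/21 = 44.6°C, outside 47.8–62.4°C ✗; longest run = 3 ✓; GC 6/21 = 28.6%, outside 40.1–59.8% ✗; length 21, outside 23–27 ✗ — fails.
Candidate 2 (24 nt, A=9 T=3 G=3 C=9): Tm = 64.9 + 41·(12 − 16.4)/24 = 57.4°C ✓; longest run = 4 ✓; GC 12/24 = 50.0% ✓; length 24 ✓ — passes.
Candidate 3 (25 nt, A=7 T=10 G=5 C=3): Tm = 64.9 + 41·(8 − 16.4)/25 = 51.1°C ✓; longest run = 3 ✓; GC 8/25 = 32.0%, outside 40.1–59.8% ✗; length 25 ✓ — fails.
Candidate 4 (24 nt, A=4 T=5 G=8 C=7): Tm = 64.9 + 41·(15 − 16.4)/24 = 62.5°C, outside 47.8–62.4°C ✗; longest run = 3 ✓; GC 15/24 = 62.5%, outside 40.1–59.8% ✗; length 24 ✓ — fails.
Candidate 5 (28 nt, A=9 T=6 G=10 C=3): Tm = 64.9 + 41·(13 − 16.4)/28 = 59.9°C ✓; longest run = 3 ✓; GC 13/28 = 46.4% ✓; length 28, outside 23–27 ✗ — fails.

Candidate 2 only.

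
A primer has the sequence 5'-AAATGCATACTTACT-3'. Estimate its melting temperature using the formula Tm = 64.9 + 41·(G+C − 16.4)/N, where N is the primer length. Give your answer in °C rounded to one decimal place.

Base counts: A=6, T=5, G=1, C=3; G+C = 4, N = 15.
Tm = 64.9 + 41·(4 − 16.4)/15 = 64.9 + -508.40/15 = 31.0°C.

31.0°C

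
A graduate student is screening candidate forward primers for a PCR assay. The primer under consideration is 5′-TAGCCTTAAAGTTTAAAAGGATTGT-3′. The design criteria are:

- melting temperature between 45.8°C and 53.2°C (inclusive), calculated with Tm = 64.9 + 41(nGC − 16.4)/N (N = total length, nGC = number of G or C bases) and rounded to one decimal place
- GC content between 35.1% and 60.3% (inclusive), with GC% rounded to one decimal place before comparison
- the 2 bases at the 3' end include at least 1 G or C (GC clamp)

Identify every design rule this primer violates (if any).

Fails: GC content.

Base counts: A=9, T=9, G=5, C=2 (length 25).
Tm: Tm = 64.9 + 41·(7 − 16.4)/25 = 49.5°C ✓
GC content: GC 7/25 = 28.0%, outside 35.1–60.3% ✗
GC clamp: 3' end GT has 1 G/C ✓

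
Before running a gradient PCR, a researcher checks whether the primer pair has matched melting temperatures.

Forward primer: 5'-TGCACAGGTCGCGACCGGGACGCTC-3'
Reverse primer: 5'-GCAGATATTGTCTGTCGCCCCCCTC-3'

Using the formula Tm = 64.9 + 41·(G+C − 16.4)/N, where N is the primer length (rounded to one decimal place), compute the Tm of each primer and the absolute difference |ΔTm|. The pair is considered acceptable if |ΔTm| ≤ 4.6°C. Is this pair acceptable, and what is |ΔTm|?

Forward: G+C = 18, N = 25 → Tm = 64.9 + 41·(18 − 16.4)/25 = 67.5°C.
Reverse: G+C = 15, N = 25 → Tm = 64.9 + 41·(15 − 16.4)/25 = 62.6°C.
|ΔTm| = |67.5 − 62.6| = 4.9°C, > 4.6°C.

|ΔTm| = 4.9°C; the pair is not acceptable.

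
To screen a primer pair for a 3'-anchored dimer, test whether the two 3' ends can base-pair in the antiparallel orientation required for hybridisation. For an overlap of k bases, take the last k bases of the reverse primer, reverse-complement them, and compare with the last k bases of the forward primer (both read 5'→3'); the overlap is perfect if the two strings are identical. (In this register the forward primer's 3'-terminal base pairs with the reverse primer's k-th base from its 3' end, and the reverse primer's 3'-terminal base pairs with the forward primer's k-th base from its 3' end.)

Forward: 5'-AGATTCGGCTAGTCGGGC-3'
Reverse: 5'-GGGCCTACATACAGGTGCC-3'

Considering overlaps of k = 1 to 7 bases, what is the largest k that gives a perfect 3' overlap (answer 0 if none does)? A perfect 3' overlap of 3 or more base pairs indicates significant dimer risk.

Longest perfect overlap: 3 complementary base pairs; significant dimer risk (threshold 3).

Last 7 bases (5'→3') — forward …GTCGGGC, reverse …AGGTGCC.
Reverse complement of the reverse primer's last 7 bases: GGCACCT; its first k bases are the reverse complement of the reverse primer's last k bases, so a perfect k-base overlap needs the forward primer's last k bases to equal them.
Comparing (forward last k vs required): k=1: C vs G ✗; k=2: GC vs GG ✗; k=3: GGC vs GGC ✓; k=4: GGGC vs GGCA ✗; k=5: CGGGC vs GGCAC ✗; k=6: TCGGGC vs GGCACC ✗; k=7: GTCGGGC vs GGCACCT ✗.
Only k = 3 is perfect, so the longest perfect 3' overlap is 3.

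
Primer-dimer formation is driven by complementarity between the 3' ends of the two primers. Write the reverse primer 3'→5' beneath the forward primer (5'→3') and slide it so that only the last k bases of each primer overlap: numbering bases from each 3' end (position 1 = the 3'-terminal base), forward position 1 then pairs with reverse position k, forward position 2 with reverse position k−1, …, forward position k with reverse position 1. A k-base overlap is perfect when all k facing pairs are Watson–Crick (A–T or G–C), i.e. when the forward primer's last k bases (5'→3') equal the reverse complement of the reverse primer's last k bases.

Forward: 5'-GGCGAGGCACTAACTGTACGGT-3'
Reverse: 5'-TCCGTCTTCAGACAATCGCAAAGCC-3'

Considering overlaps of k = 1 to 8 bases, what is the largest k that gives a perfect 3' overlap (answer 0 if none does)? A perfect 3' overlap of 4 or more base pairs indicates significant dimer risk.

Longest perfect overlap: 0 complementary base pairs; below the dimer-risk threshold (threshold 4).

Last 8 bases (5'→3') — forward …TGTACGGT, reverse …GCAAAGCC.
Reverse complement of the reverse primer's last 8 bases: GGCTTTGC; its first k bases are the reverse complement of the reverse primer's last k bases, so a perfect k-base overlap needs the forward primer's last k bases to equal them.
Comparing (forward last k vs required): k=1: T vs G ✗; k=2: GT vs GG ✗; k=3: GGT vs GGC ✗; k=4: CGGT vs GGCT ✗; k=5: ACGGT vs GGCTT ✗; k=6: TACGGT vs GGCTTT ✗; k=7: GTACGGT vs GGCTTTG ✗; k=8: TGTACGGT vs GGCTTTGC ✗.
No overlap length from 1 to 8 is perfect, so the longest perfect 3' overlap is 0.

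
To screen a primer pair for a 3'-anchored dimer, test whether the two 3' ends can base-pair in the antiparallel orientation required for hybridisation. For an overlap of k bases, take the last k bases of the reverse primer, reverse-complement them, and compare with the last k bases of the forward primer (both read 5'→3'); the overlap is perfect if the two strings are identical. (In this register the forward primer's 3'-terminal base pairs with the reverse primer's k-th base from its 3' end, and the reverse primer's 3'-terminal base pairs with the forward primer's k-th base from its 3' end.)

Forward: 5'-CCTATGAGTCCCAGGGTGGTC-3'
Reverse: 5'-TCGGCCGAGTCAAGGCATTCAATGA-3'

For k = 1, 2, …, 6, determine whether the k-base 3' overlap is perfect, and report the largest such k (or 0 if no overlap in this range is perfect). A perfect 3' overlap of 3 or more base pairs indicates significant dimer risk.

Longest perfect overlap: 2 complementary base pairs; below the dimer-risk threshold (threshold 3).

Last 6 bases (5'→3') — forward …GTGGTC, reverse …CAATGA.
Reverse complement of the reverse primer's last 6 bases: TCATTG; its first k bases are the reverse complement of the reverse primer's last k bases, so a perfect k-base overlap needs the forward primer's last k bases to equal them.
Comparing (forward last k vs required): k=1: C vs T ✗; k=2: TC vs TC ✓; k=3: GTC vs TCA ✗; k=4: GGTC vs TCAT ✗; k=5: TGGTC vs TCATT ✗; k=6: GTGGTC vs TCATTG ✗.
Only k = 2 is perfect, so the longest perfect 3' overlap is 2.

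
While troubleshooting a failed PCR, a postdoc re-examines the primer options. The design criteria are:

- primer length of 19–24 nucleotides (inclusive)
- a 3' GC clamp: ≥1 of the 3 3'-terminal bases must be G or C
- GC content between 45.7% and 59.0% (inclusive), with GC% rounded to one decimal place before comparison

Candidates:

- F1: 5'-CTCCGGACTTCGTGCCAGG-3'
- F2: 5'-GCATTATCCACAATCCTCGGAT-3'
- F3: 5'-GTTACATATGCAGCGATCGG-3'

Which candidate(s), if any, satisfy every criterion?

F3 only.

F1 (19 nt, A=2 T=4 G=6 C=7): length 19 ✓; 3' end AGG has 2 G/C ✓; GC 13/19 = 68.4%, outside 45.7–59.0% ✗ — fails.
F2 (22 nt, A=6 T=6 G=3 C=7): length 22 ✓; 3' end GAT has 1 G/C ✓; GC 10/22 = 45.5%, outside 45.7–59.0% ✗ — fails.
F3 (20 nt, A=5 T=5 G=6 C=4): length 20 ✓; 3' end CGG has 3 G/C ✓; GC 10/20 = 50.0% ✓ — passes.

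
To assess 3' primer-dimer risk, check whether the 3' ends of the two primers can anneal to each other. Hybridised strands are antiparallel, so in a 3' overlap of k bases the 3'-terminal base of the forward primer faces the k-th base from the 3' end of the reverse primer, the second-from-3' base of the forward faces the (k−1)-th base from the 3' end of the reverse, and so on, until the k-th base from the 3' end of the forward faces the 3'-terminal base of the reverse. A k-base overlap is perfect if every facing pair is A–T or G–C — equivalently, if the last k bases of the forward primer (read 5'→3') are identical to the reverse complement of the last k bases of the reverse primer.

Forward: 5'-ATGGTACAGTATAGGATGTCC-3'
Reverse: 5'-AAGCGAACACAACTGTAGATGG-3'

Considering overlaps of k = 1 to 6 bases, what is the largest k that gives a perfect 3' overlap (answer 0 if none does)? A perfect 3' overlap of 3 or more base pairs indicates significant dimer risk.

Last 6 bases (5'→3') — forward …ATGTCC, reverse …AGATGG.
Reverse complement of the reverse primer's last 6 bases: CCATCT; its first k bases are the reverse complement of the reverse primer's last k bases, so a perfect k-base overlap needs the forward primer's last k bases to equal them.
Comparing (forward last k vs required): k=1: C vs C ✓; k=2: CC vs CC ✓; k=3: TCC vs CCA ✗; k=4: GTCC vs CCAT ✗; k=5: TGTCC vs CCATC ✗; k=6: ATGTCC vs CCATCT ✗.
Perfect overlaps at k = 1, 2; the largest is 2.

Longest perfect overlap: 2 complementary base pairs; below the dimer-risk threshold (threshold 3).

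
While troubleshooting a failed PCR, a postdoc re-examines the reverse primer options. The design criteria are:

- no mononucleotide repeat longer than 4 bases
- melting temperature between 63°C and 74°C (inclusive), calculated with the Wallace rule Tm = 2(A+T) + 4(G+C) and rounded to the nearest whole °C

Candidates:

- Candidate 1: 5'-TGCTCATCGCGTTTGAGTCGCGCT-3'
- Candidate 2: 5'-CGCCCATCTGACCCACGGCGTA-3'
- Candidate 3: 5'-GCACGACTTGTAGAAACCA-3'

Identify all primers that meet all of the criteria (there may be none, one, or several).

Candidate 2 only.

Candidate 1 (24 nt, A=2 T=8 G=7 C=7): longest run = 3 ✓; Tm = 2·10 + 4·14 = 76°C, outside 63–74°C ✗ — fails.
Candidate 2 (22 nt, A=4 T=3 G=5 C=10): longest run = 3 ✓; Tm = 2·7 + 4·15 = 74°C ✓ — passes.
Candidate 3 (19 nt, A=7 T=3 G=4 C=5): longest run = 3 ✓; Tm = 2·10 + 4·9 = 56°C, outside 63–74°C ✗ — fails.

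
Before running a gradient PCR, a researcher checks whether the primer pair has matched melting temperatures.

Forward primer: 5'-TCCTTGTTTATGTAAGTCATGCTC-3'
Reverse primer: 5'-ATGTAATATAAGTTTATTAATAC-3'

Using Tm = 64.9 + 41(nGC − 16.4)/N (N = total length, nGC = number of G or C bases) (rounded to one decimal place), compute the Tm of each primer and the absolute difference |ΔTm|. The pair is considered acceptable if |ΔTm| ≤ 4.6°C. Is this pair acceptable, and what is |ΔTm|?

|ΔTm| = 11.3°C; the pair is not acceptable.

Forward: G+C = 9, N = 24 → Tm = 64.9 + 41·(9 − 16.4)/24 = 52.3°C.
Reverse: G+C = 3, N = 23 → Tm = 64.9 + 41·(3 − 16.4)/23 = 41.0°C.
|ΔTm| = |52.3 − 41.0| = 11.3°C, > 4.6°C.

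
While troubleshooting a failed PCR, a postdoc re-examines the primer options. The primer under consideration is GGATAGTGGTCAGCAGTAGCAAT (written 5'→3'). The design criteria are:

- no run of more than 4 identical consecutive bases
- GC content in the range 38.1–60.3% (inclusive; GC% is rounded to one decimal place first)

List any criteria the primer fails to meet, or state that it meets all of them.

Meets all criteria.

Base counts: A=7, T=5, G=8, C=3 (length 23).
homopolymer run: longest run = 2 ✓
GC content: GC 11/23 = 47.8% ✓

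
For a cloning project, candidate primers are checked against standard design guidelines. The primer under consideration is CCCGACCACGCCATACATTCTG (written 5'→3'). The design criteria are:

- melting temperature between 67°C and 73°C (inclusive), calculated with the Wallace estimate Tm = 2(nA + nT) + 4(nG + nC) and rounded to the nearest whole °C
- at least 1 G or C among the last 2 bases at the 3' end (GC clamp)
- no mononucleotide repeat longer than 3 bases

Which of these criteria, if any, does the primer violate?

Base counts: A=5, T=4, G=3, C=10 (length 22).
Tm: Tm = 2·9 + 4·13 = 70°C ✓
GC clamp: 3' end TG has 1 G/C ✓
homopolymer run: longest run = 3 ✓

Meets all criteria.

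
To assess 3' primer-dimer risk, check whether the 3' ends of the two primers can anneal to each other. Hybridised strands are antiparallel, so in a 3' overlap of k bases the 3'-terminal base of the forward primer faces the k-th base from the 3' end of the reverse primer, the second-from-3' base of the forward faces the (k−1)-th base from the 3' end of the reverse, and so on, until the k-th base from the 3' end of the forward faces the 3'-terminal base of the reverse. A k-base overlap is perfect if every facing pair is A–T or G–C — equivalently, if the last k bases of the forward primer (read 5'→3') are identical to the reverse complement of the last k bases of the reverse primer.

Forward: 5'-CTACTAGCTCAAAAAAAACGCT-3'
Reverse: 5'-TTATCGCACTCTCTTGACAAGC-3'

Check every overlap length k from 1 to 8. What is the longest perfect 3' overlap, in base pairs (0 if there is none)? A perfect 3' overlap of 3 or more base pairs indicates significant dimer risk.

Last 8 bases (5'→3') — forward …AAAACGCT, reverse …TGACAAGC.
Reverse complement of the reverse primer's last 8 bases: GCTTGTCA; its first k bases are the reverse complement of the reverse primer's last k bases, so a perfect k-base overlap needs the forward primer's last k bases to equal them.
Comparing (forward last k vs required): k=1: T vs G ✗; k=2: CT vs GC ✗; k=3: GCT vs GCT ✓; k=4: CGCT vs GCTT ✗; k=5: ACGCT vs GCTTG ✗; k=6: AACGCT vs GCTTGT ✗; k=7: AAACGCT vs GCTTGTC ✗; k=8: AAAACGCT vs GCTTGTCA ✗.
Only k = 3 is perfect, so the longest perfect 3' overlap is 3.

Longest perfect overlap: 3 complementary base pairs; significant dimer risk (threshold 3).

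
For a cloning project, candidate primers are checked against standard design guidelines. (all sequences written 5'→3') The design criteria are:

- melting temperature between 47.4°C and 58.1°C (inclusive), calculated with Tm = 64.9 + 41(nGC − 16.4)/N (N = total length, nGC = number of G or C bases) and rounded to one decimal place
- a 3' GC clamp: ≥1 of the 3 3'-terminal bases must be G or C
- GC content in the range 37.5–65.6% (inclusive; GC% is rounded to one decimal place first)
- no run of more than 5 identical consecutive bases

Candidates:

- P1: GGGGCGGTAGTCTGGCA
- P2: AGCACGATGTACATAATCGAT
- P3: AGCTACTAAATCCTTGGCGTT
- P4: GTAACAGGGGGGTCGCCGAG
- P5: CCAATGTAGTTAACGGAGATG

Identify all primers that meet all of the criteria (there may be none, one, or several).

P1 (17 nt, A=2 T=3 G=9 C=3): Tm = 64.9 + 41·(12 − 16.4)/17 = 54.3°C ✓; 3' end GCA has 2 G/C ✓; GC 12/17 = 70.6%, outside 37.5–65.6% ✗; longest run = 4 ✓ — fails.
P2 (21 nt, A=8 T=5 G=4 C=4): Tm = 64.9 + 41·(8 − 16.4)/21 = 48.5°C ✓; 3' end GAT has 1 G/C ✓; GC 8/21 = 38.1% ✓; longest run = 2 ✓ — passes.
P3 (21 nt, A=5 T=7 G=4 C=5): Tm = 64.9 + 41·(9 − 16.4)/21 = 50.5°C ✓; 3' end GTT has 1 G/C ✓; GC 9/21 = 42.9% ✓; longest run = 3 ✓ — passes.
P4 (20 nt, A=4 T=2 G=10 C=4): Tm = 64.9 + 41·(14 − 16.4)/20 = 60.0°C, outside 47.4–58.1°C ✗; 3' end GAG has 2 G/C ✓; GC 14/20 = 70.0%, outside 37.5–65.6% ✗; longest run = 6, exceeds 5 ✗ — fails.
P5 (21 nt, A=7 T=5 G=6 C=3): Tm = 64.9 + 41·(9 − 16.4)/21 = 50.5°C ✓; 3' end ATG has 1 G/C ✓; GC 9/21 = 42.9% ✓; longest run = 2 ✓ — passes.

P2, P3 and P5.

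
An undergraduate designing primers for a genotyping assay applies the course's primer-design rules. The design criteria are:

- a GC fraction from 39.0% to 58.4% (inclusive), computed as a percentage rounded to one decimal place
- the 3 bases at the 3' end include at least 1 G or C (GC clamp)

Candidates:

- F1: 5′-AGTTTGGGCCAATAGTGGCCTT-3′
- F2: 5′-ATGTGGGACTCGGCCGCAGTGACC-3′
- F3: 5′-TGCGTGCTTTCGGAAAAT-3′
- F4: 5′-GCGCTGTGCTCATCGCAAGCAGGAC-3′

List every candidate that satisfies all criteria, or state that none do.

F1 only.

F1 (22 nt, A=4 T=7 G=7 C=4): GC 11/22 = 50.0% ✓; 3' end CTT has 1 G/C ✓ — passes.
F2 (24 nt, A=4 T=4 G=9 C=7): GC 16/24 = 66.7%, outside 39.0–58.4% ✗; 3' end ACC has 2 G/C ✓ — fails.
F3 (18 nt, A=4 T=6 G=5 C=3): GC 8/18 = 44.4% ✓; 3' end AAT has 0 G/C, need ≥1 ✗ — fails.
F4 (25 nt, A=5 T=4 G=8 C=8): GC 16/25 = 64.0%, outside 39.0–58.4% ✗; 3' end GAC has 2 G/C ✓ — fails.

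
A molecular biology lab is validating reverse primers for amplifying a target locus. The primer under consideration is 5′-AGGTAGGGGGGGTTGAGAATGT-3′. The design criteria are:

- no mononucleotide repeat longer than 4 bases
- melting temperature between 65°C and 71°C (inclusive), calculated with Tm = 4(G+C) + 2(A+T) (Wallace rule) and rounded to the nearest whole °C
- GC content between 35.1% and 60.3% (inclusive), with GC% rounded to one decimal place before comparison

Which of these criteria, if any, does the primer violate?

Fails: homopolymer run.

Base counts: A=5, T=5, G=12, C=0 (length 22).
homopolymer run: longest run = 7, exceeds 4 ✗
Tm: Tm = 2·10 + 4·12 = 68°C ✓
GC content: GC 12/22 = 54.5% ✓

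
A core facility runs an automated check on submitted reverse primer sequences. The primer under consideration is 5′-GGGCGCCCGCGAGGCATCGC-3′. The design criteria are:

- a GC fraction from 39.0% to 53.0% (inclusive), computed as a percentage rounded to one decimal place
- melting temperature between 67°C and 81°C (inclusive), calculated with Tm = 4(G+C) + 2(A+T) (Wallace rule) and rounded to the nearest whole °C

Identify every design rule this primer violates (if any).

Base counts: A=2, T=1, G=9, C=8 (length 20).
GC content: GC 17/20 = 85.0%, outside 39.0–53.0% ✗
Tm: Tm = 2·3 + 4·17 = 74°C ✓

Fails: GC content.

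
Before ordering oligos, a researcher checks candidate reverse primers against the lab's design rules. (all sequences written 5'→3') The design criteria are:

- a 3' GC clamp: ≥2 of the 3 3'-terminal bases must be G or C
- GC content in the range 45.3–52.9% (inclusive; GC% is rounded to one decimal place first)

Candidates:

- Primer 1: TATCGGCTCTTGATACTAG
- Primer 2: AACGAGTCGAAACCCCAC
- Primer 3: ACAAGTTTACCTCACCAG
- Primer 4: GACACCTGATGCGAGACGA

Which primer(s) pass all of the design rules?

Primer 1 (19 nt, A=4 T=7 G=4 C=4): 3' end TAG has 1 G/C, need ≥2 ✗; GC 8/19 = 42.1%, outside 45.3–52.9% ✗ — fails.
Primer 2 (18 nt, A=7 T=1 G=3 C=7): 3' end CAC has 2 G/C ✓; GC 10/18 = 55.6%, outside 45.3–52.9% ✗ — fails.
Primer 3 (18 nt, A=6 T=4 G=2 C=6): 3' end CAG has 2 G/C ✓; GC 8/18 = 44.4%, outside 45.3–52.9% ✗ — fails.
Primer 4 (19 nt, A=6 T=2 G=6 C=5): 3' end CGA has 2 G/C ✓; GC 11/19 = 57.9%, outside 45.3–52.9% ✗ — fails.

None of the candidates satisfy all criteria.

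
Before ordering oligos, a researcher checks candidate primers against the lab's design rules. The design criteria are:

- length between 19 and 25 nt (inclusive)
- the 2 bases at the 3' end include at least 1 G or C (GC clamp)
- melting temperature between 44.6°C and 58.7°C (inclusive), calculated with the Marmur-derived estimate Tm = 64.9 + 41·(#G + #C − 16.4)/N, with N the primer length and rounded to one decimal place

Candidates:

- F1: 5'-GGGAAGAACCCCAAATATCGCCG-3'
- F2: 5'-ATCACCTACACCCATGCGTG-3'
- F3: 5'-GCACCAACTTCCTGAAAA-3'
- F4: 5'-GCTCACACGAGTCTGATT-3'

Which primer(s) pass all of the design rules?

F2 only.

F1 (23 nt, A=8 T=2 G=6 C=7): length 23 ✓; 3' end CG has 2 G/C ✓; Tm = 64.9 + 41·(13 − 16.4)/23 = 58.8°C, outside 44.6–58.7°C ✗ — fails.
F2 (20 nt, A=5 T=4 G=3 C=8): length 20 ✓; 3' end TG has 1 G/C ✓; Tm = 64.9 + 41·(11 − 16.4)/20 = 53.8°C ✓ — passes.
F3 (18 nt, A=7 T=3 G=2 C=6): length 18, outside 19–25 ✗; 3' end AA has 0 G/C, need ≥1 ✗; Tm = 64.9 + 41·(8 − 16.4)/18 = 45.8°C ✓ — fails.
F4 (18 nt, A=4 T=5 G=4 C=5): length 18, outside 19–25 ✗; 3' end TT has 0 G/C, need ≥1 ✗; Tm = 64.9 + 41·(9 − 16.4)/18 = 48.0°C ✓ — fails.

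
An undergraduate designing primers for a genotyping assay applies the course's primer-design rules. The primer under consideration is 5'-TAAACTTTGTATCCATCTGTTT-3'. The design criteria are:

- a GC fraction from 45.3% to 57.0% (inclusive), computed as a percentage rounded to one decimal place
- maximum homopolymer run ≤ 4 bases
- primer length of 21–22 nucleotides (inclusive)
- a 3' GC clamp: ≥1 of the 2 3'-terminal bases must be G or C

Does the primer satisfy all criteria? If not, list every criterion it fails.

Base counts: A=5, T=11, G=2, C=4 (length 22).
GC content: GC 6/22 = 27.3%, outside 45.3–57.0% ✗
homopolymer run: longest run = 3 ✓
length: length 22 ✓
GC clamp: 3' end TT has 0 G/C, need ≥1 ✗

Fails: GC content, GC clamp.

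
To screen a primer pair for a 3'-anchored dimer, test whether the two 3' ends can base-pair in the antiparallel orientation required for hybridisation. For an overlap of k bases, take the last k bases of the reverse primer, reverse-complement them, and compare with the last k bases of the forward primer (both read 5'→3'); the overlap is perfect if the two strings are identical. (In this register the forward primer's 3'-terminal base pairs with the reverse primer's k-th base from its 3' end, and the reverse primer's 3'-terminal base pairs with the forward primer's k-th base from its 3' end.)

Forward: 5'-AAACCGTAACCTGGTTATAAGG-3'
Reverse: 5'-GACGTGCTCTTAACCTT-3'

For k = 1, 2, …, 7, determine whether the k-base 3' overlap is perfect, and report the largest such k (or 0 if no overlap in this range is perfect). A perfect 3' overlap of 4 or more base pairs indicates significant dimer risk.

Last 7 bases (5'→3') — forward …TATAAGG, reverse …TAACCTT.
Reverse complement of the reverse primer's last 7 bases: AAGGTTA; its first k bases are the reverse complement of the reverse primer's last k bases, so a perfect k-base overlap needs the forward primer's last k bases to equal them.
Comparing (forward last k vs required): k=1: G vs A ✗; k=2: GG vs AA ✗; k=3: AGG vs AAG ✗; k=4: AAGG vs AAGG ✓; k=5: TAAGG vs AAGGT ✗; k=6: ATAAGG vs AAGGTT ✗; k=7: TATAAGG vs AAGGTTA ✗.
Only k = 4 is perfect, so the longest perfect 3' overlap is 4.

Longest perfect overlap: 4 complementary base pairs; significant dimer risk (threshold 4).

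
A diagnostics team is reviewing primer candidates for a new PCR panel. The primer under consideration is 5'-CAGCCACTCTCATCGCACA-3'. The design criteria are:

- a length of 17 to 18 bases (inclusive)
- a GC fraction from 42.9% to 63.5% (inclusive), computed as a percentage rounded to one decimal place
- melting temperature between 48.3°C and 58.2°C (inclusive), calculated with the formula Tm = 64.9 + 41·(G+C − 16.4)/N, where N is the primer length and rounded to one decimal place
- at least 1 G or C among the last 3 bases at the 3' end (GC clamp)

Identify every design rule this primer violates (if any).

Fails: length.

Base counts: A=5, T=3, G=2, C=9 (length 19).
length: length 19, outside 17–18 ✗
GC content: GC 11/19 = 57.9% ✓
Tm: Tm = 64.9 + 41·(11 − 16.4)/19 = 53.2°C ✓
GC clamp: 3' end ACA has 1 G/C ✓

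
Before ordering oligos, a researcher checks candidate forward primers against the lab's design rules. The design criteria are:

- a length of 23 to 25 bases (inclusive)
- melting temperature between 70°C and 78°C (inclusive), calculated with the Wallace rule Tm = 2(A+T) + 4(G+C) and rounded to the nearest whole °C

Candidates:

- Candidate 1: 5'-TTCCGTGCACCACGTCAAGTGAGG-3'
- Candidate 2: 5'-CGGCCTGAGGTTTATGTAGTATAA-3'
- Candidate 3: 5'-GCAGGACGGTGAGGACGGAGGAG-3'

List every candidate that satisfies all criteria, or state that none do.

Candidate 1 (24 nt, A=5 T=5 G=7 C=7): length 24 ✓; Tm = 2·10 + 4·14 = 76°C ✓ — passes.
Candidate 2 (24 nt, A=6 T=8 G=7 C=3): length 24 ✓; Tm = 2·14 + 4·10 = 68°C, outside 70–78°C ✗ — fails.
Candidate 3 (23 nt, A=6 T=1 G=13 C=3): length 23 ✓; Tm = 2·7 + 4·16 = 78°C ✓ — passes.

Candidate 1 and Candidate 3.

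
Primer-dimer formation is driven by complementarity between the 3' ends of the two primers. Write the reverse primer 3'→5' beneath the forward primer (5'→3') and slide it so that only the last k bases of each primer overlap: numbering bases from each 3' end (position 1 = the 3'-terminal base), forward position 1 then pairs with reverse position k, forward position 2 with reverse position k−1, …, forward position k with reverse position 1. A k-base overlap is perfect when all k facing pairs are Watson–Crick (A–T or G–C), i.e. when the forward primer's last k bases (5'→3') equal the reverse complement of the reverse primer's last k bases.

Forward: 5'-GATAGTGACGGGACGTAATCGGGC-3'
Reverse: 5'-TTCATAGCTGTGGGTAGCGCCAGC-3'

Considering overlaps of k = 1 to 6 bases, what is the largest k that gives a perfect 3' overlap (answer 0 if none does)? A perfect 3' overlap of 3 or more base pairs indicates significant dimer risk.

Last 6 bases (5'→3') — forward …TCGGGC, reverse …GCCAGC.
Reverse complement of the reverse primer's last 6 bases: GCTGGC; its first k bases are the reverse complement of the reverse primer's last k bases, so a perfect k-base overlap needs the forward primer's last k bases to equal them.
Comparing (forward last k vs required): k=1: C vs G ✗; k=2: GC vs GC ✓; k=3: GGC vs GCT ✗; k=4: GGGC vs GCTG ✗; k=5: CGGGC vs GCTGG ✗; k=6: TCGGGC vs GCTGGC ✗.
Only k = 2 is perfect, so the longest perfect 3' overlap is 2.

Longest perfect overlap: 2 complementary base pairs; below the dimer-risk threshold (threshold 3).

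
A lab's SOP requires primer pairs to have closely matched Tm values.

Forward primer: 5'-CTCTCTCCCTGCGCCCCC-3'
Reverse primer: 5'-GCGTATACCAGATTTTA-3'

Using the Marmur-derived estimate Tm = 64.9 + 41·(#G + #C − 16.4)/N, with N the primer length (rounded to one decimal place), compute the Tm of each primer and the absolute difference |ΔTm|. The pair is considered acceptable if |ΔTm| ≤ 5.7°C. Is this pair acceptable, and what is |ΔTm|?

Forward: G+C = 14, N = 18 → Tm = 64.9 + 41·(14 − 16.4)/18 = 59.4°C.
Reverse: G+C = 6, N = 17 → Tm = 64.9 + 41·(6 − 16.4)/17 = 39.8°C.
|ΔTm| = |59.4 − 39.8| = 19.6°C, > 5.7°C.

|ΔTm| = 19.6°C; the pair is not acceptable.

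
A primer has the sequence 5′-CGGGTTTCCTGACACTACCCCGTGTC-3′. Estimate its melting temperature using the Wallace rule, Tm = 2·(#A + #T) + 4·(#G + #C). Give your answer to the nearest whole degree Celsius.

Base counts: A=3, T=7, G=6, C=10 (length 26).
Tm = 2·(3+7) + 4·(6+10) = 2·10 + 4·16 = 20 + 64 = 84°C.

84°C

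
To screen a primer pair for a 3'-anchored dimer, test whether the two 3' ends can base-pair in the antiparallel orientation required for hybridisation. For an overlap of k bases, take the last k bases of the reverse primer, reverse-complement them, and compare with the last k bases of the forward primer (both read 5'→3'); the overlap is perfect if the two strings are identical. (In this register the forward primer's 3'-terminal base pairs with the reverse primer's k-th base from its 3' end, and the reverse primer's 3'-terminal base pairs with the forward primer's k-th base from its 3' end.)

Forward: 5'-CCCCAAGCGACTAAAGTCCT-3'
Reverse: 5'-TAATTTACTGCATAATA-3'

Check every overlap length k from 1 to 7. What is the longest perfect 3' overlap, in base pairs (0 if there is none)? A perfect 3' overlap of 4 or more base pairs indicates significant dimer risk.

Longest perfect overlap: 1 complementary base pair; below the dimer-risk threshold (threshold 4).

Last 7 bases (5'→3') — forward …AAGTCCT, reverse …CATAATA.
Reverse complement of the reverse primer's last 7 bases: TATTATG; its first k bases are the reverse complement of the reverse primer's last k bases, so a perfect k-base overlap needs the forward primer's last k bases to equal them.
Comparing (forward last k vs required): k=1: T vs T ✓; k=2: CT vs TA ✗; k=3: CCT vs TAT ✗; k=4: TCCT vs TATT ✗; k=5: GTCCT vs TATTA ✗; k=6: AGTCCT vs TATTAT ✗; k=7: AAGTCCT vs TATTATG ✗.
Only k = 1 is perfect, so the longest perfect 3' overlap is 1.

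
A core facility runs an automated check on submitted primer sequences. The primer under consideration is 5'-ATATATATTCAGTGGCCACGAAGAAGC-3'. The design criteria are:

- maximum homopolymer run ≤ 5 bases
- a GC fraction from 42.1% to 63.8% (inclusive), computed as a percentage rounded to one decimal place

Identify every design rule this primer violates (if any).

Fails: GC content.

Base counts: A=10, T=6, G=6, C=5 (length 27).
homopolymer run: longest run = 2 ✓
GC content: GC 11/27 = 40.7%, outside 42.1–63.8% ✗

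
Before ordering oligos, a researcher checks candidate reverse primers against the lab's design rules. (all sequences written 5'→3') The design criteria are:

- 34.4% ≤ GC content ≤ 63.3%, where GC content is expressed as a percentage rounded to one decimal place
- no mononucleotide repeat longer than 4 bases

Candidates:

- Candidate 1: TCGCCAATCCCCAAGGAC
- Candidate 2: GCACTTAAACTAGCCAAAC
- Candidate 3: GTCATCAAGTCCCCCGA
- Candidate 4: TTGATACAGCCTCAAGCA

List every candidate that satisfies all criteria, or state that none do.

Candidate 1 (18 nt, A=5 T=2 G=3 C=8): GC 11/18 = 61.1% ✓; longest run = 4 ✓ — passes.
Candidate 2 (19 nt, A=8 T=3 G=2 C=6): GC 8/19 = 42.1% ✓; longest run = 3 ✓ — passes.
Candidate 3 (17 nt, A=4 T=3 G=3 C=7): GC 10/17 = 58.8% ✓; longest run = 5, exceeds 4 ✗ — fails.
Candidate 4 (18 nt, A=6 T=4 G=3 C=5): GC 8/18 = 44.4% ✓; longest run = 2 ✓ — passes.

Candidate 1, Candidate 2 and Candidate 4.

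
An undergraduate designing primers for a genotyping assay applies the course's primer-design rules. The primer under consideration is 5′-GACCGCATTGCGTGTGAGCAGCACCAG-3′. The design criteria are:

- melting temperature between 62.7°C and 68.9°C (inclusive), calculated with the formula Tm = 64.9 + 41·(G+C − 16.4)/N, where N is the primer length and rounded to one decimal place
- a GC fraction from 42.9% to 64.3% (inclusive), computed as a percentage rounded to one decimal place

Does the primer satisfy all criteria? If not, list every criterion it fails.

Meets all criteria.

Base counts: A=6, T=4, G=9, C=8 (length 27).
Tm: Tm = 64.9 + 41·(17 − 16.4)/27 = 65.8°C ✓
GC content: GC 17/27 = 63.0% ✓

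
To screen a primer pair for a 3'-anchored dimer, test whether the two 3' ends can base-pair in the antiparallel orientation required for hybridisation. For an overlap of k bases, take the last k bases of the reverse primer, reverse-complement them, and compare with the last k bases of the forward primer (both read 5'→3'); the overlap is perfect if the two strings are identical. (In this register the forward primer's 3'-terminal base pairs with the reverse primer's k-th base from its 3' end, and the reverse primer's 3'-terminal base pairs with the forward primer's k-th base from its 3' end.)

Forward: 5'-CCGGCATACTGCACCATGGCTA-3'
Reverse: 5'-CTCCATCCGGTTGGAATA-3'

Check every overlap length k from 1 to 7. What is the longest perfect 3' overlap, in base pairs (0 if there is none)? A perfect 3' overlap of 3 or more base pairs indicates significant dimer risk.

Longest perfect overlap: 2 complementary base pairs; below the dimer-risk threshold (threshold 3).

Last 7 bases (5'→3') — forward …ATGGCTA, reverse …TGGAATA.
Reverse complement of the reverse primer's last 7 bases: TATTCCA; its first k bases are the reverse complement of the reverse primer's last k bases, so a perfect k-base overlap needs the forward primer's last k bases to equal them.
Comparing (forward last k vs required): k=1: A vs T ✗; k=2: TA vs TA ✓; k=3: CTA vs TAT ✗; k=4: GCTA vs TATT ✗; k=5: GGCTA vs TATTC ✗; k=6: TGGCTA vs TATTCC ✗; k=7: ATGGCTA vs TATTCCA ✗.
Only k = 2 is perfect, so the longest perfect 3' overlap is 2.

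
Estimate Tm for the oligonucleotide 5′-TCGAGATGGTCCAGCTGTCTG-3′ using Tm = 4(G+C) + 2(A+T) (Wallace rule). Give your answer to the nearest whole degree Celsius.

66°C

Base counts: A=3, T=6, G=7, C=5 (length 21).
Tm = 2·(3+6) + 4·(7+5) = 2·9 + 4·12 = 18 + 48 = 66°C.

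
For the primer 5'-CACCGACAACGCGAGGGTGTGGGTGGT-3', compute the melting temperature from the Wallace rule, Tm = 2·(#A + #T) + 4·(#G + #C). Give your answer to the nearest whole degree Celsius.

Base counts: A=5, T=4, G=12, C=6 (length 27).
Tm = 2·(5+4) + 4·(12+6) = 2·9 + 4·18 = 18 + 72 = 90°C.

90°C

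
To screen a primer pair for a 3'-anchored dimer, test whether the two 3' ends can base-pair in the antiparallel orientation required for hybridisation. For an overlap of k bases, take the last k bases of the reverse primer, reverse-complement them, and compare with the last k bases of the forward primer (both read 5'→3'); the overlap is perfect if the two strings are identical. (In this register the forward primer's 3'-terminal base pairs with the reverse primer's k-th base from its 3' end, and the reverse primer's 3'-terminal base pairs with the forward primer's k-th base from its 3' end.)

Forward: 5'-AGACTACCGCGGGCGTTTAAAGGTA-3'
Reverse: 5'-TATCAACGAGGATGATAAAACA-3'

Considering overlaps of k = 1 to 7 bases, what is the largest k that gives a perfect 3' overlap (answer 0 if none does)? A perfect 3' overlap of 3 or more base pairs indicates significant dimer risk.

Longest perfect overlap: 0 complementary base pairs; below the dimer-risk threshold (threshold 3).

Last 7 bases (5'→3') — forward …AAAGGTA, reverse …TAAAACA.
Reverse complement of the reverse primer's last 7 bases: TGTTTTA; its first k bases are the reverse complement of the reverse primer's last k bases, so a perfect k-base overlap needs the forward primer's last k bases to equal them.
Comparing (forward last k vs required): k=1: A vs T ✗; k=2: TA vs TG ✗; k=3: GTA vs TGT ✗; k=4: GGTA vs TGTT ✗; k=5: AGGTA vs TGTTT ✗; k=6: AAGGTA vs TGTTTT ✗; k=7: AAAGGTA vs TGTTTTA ✗.
No overlap length from 1 to 7 is perfect, so the longest perfect 3' overlap is 0.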